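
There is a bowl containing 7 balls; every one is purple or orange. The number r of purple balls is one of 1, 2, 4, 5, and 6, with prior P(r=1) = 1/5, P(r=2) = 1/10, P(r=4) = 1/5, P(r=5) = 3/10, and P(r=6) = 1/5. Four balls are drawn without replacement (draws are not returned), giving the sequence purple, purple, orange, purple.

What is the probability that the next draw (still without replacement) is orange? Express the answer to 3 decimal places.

The likelihood of the observed sequence under each hypothesis: P(data | r = 1) = (1/7)(0/6) = 0; P(data | r = 2) = (2/7)(1/6)(5/5)(0/4) = 0; P(data | r = 4) = (4/7)(3/6)(3/5)(2/4) = 3/35; P(data | r = 5) = (5/7)(4/6)(2/5)(3/4) = 1/7; P(data | r = 6) = (6/7)(5/6)(1/5)(4/4) = 1/7.
The prior-weighted likelihoods are 1/5 · 0 = 0, 1/10 · 0 = 0, 1/5 · 3/35 = 3/175, 3/10 · 1/7 = 3/70, 1/5 · 1/7 = 1/35; with total 31/350.
The posterior is then P(r = 1 | data) = 0, P(r = 2 | data) = 0, P(r = 4 | data) = 6/31, P(r = 5 | data) = 15/31, P(r = 6 | data) = 10/31.
Averaging over the posterior, P(orange next | data) = (2/3)(6/31) + (1/3)(15/31) + (0)(10/31) = 9/31.

0.290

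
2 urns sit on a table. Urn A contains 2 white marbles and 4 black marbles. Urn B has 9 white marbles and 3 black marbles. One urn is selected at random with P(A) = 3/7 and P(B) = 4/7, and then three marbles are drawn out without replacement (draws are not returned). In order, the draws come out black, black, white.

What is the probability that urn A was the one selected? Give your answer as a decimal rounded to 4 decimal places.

0.7857

For each hypothesis, P(data | H) works out to: P(data | urn A) = (4/6)(3/5)(2/4) = 1/5; P(data | urn B) = (3/12)(2/11)(9/10) = 9/220.
The prior-weighted likelihoods are 3/7 · 1/5 = 3/35, 4/7 · 9/220 = 9/385; these sum to 6/55.
By Bayes' rule, P(urn A | data) = (3/35) / (6/55) = 11/14.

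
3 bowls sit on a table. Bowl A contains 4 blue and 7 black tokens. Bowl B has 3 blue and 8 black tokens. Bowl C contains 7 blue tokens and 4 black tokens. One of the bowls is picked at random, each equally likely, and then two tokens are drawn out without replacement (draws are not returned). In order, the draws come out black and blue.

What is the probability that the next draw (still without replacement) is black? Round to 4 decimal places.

Compute the likelihood of the observed sequence for each case: P(data | bowl A) = (7/11)(4/10) = 14/55; P(data | bowl B) = (8/11)(3/10) = 12/55; P(data | bowl C) = (4/11)(7/10) = 14/55.
The prior-weighted likelihoods are 1/3 · 14/55 = 14/165, 1/3 · 12/55 = 4/55, 1/3 · 14/55 = 14/165; summing to 8/33.
Normalising, the posterior is P(bowl A | data) = 7/20, P(bowl B | data) = 3/10, P(bowl C | data) = 7/20.
The predictive probability is P(black next | data) = (2/3)(7/20) + (7/9)(3/10) + (1/3)(7/20) = 7/12.

0.5833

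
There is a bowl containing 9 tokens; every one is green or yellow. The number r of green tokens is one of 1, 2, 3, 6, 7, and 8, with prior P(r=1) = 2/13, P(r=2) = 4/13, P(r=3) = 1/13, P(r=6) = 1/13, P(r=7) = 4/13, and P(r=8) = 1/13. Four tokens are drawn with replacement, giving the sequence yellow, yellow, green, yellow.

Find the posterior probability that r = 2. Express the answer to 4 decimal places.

0.5705

For each hypothesis, P(data | H) works out to: P(data | r = 1) = (8/9)(8/9)(1/9)(8/9) = 0.078037; P(data | r = 2) = (7/9)(7/9)(2/9)(7/9) = 0.10456; P(data | r = 3) = (6/9)(6/9)(3/9)(6/9) = 0.098765; P(data | r = 6) = (3/9)(3/9)(6/9)(3/9) = 0.024691; P(data | r = 7) = (2/9)(2/9)(7/9)(2/9) = 0.0085353; P(data | r = 8) = (1/9)(1/9)(8/9)(1/9) = 0.0012193.
Multiplying each by its prior: 2/13 · 0.078037 = 0.012006, 4/13 · 0.10456 = 0.032171, 1/13 · 0.098765 = 0.0075973, 1/13 · 0.024691 = 0.0018993, 4/13 · 0.0085353 = 0.0026262, 1/13 · 0.0012193 = 9.3794e-05; these sum to 0.056394.
By Bayes' rule, P(r = 2 | data) = (0.032171) / (0.056394) = 0.57048.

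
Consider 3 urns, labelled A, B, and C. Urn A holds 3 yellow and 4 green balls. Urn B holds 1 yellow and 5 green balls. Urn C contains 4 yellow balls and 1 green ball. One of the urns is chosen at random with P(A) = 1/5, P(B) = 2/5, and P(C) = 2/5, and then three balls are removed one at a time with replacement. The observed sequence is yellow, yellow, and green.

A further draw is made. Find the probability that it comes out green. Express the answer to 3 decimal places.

0.368

Compute the likelihood of the observed sequence for each case: P(data | urn A) = (3/7)(3/7)(4/7) = 0.10496; P(data | urn B) = (1/6)(1/6)(5/6) = 0.023148; P(data | urn C) = (4/5)(4/5)(1/5) = 0.128.
Multiplying each by its prior: 1/5 · 0.10496 = 0.020991, 2/5 · 0.023148 = 0.0092593, 2/5 · 0.128 = 0.0512; these sum to 0.081451.
Normalising, the posterior is P(urn A | data) = 0.25772, P(urn B | data) = 0.11368, P(urn C | data) = 0.6286.
Averaging over the posterior, P(green next | data) = (4/7)(0.25772) + (5/6)(0.11368) + (1/5)(0.6286) = 0.36772.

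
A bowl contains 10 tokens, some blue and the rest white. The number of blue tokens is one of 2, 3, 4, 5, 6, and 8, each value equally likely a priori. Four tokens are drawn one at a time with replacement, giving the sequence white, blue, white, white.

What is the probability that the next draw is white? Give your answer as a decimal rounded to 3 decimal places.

0.636

For each hypothesis, P(data | H) works out to: P(data | r = 2) = (8/10)(2/10)(8/10)(8/10) = 0.1024; P(data | r = 3) = (7/10)(3/10)(7/10)(7/10) = 0.1029; P(data | r = 4) = (6/10)(4/10)(6/10)(6/10) = 0.0864; P(data | r = 5) = (5/10)(5/10)(5/10)(5/10) = 0.0625; P(data | r = 6) = (4/10)(6/10)(4/10)(4/10) = 0.0384; P(data | r = 8) = (2/10)(8/10)(2/10)(2/10) = 0.0064.
The prior-weighted likelihoods are 1/6 · 0.1024 = 0.017067, 1/6 · 0.1029 = 0.01715, 1/6 · 0.0864 = 0.0144, 1/6 · 0.0625 = 0.010417, 1/6 · 0.0384 = 0.0064, 1/6 · 0.0064 = 0.0010667; summing to 0.0665.
Dividing through by the total gives posterior P(r = 2 | data) = 0.25664, P(r = 3 | data) = 0.25789, P(r = 4 | data) = 0.21654, P(r = 5 | data) = 0.15664, P(r = 6 | data) = 0.096241, P(r = 8 | data) = 0.01604.
The predictive probability is P(white next | data) = (4/5)(0.25664) + (7/10)(0.25789) + (3/5)(0.21654) + (1/2)(0.15664) + (2/5)(0.096241) + (1/5)(0.01604) = 0.63579.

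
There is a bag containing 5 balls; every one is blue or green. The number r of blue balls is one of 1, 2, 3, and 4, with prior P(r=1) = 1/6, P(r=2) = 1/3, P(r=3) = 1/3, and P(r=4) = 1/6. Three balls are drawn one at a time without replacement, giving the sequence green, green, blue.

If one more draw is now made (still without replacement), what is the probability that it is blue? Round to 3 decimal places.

0.500

For each hypothesis, P(data | H) works out to: P(data | r = 1) = (4/5)(3/4)(1/3) = 1/5; P(data | r = 2) = (3/5)(2/4)(2/3) = 1/5; P(data | r = 3) = (2/5)(1/4)(3/3) = 1/10; P(data | r = 4) = (1/5)(0/4) = 0.
Multiplying each by its prior: 1/6 · 1/5 = 1/30, 1/3 · 1/5 = 1/15, 1/3 · 1/10 = 1/30, 1/6 · 0 = 0; these sum to 2/15.
Normalising, the posterior is P(r = 1 | data) = 1/4, P(r = 2 | data) = 1/2, P(r = 3 | data) = 1/4, P(r = 4 | data) = 0.
So P(blue next | data) = Σ P(blue next | H) P(H | data) = (0)(1/4) + (1/2)(1/2) + (1)(1/4) = 1/2.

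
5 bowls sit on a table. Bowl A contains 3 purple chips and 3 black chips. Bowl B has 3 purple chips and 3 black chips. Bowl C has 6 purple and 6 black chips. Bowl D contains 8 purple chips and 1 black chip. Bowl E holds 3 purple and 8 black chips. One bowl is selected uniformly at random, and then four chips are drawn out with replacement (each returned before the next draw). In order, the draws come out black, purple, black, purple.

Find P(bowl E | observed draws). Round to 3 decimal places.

0.166

Under each hypothesis, the probability of the observed sequence is: P(data | bowl A) = (3/6)(3/6)(3/6)(3/6) = 0.0625; P(data | bowl B) = (3/6)(3/6)(3/6)(3/6) = 0.0625; P(data | bowl C) = (6/12)(6/12)(6/12)(6/12) = 0.0625; P(data | bowl D) = (1/9)(8/9)(1/9)(8/9) = 0.0097546; P(data | bowl E) = (8/11)(3/11)(8/11)(3/11) = 0.039342.
Multiplying each by its prior: 1/5 · 0.0625 = 0.0125, 1/5 · 0.0625 = 0.0125, 1/5 · 0.0625 = 0.0125, 1/5 · 0.0097546 = 0.0019509, 1/5 · 0.039342 = 0.0078683; summing to 0.047319.
So P(bowl E | data) = (0.0078683) / (0.047319) = 0.16628.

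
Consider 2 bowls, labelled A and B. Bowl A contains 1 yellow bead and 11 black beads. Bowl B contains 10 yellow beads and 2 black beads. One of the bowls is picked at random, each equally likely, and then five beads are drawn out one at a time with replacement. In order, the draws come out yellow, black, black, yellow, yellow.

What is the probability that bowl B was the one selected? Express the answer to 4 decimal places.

The likelihood of the observed sequence under each hypothesis: P(data | bowl A) = (1/12)(11/12)(11/12)(1/12)(1/12) = 0.00048627; P(data | bowl B) = (10/12)(2/12)(2/12)(10/12)(10/12) = 0.016075.
Weighting by the prior gives 1/2 · 0.00048627 = 0.00024314, 1/2 · 0.016075 = 0.0080376; with total 0.0082807.
By Bayes' rule, P(bowl B | data) = (0.0080376) / (0.0082807) = 0.97064.

0.9706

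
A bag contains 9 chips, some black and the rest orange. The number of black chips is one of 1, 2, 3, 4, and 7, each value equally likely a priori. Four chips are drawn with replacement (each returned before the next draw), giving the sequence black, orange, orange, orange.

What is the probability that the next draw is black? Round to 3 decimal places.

0.288

Compute the likelihood of the observed sequence for each case: P(data | r = 1) = (1/9)(8/9)(8/9)(8/9) = 0.078037; P(data | r = 2) = (2/9)(7/9)(7/9)(7/9) = 0.10456; P(data | r = 3) = (3/9)(6/9)(6/9)(6/9) = 0.098765; P(data | r = 4) = (4/9)(5/9)(5/9)(5/9) = 0.076208; P(data | r = 7) = (7/9)(2/9)(2/9)(2/9) = 0.0085353.
Multiplying each by its prior: 1/5 · 0.078037 = 0.015607, 1/5 · 0.10456 = 0.020911, 1/5 · 0.098765 = 0.019753, 1/5 · 0.076208 = 0.015242, 1/5 · 0.0085353 = 0.0017071; these sum to 0.073221.
Normalising, the posterior is P(r = 1 | data) = 0.21316, P(r = 2 | data) = 0.2856, P(r = 3 | data) = 0.26978, P(r = 4 | data) = 0.20816, P(r = 7 | data) = 0.023314.
So P(black next | data) = Σ P(black next | H) P(H | data) = (1/9)(0.21316) + (2/9)(0.2856) + (1/3)(0.26978) + (4/9)(0.20816) + (7/9)(0.023314) = 0.28772.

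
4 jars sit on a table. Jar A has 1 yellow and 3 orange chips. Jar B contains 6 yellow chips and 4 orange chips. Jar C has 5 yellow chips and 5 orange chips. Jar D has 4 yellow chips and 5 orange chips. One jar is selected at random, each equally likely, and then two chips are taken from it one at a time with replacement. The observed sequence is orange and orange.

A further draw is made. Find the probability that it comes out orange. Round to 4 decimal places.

0.6107

For each hypothesis, P(data | H) works out to: P(data | jar A) = (3/4)(3/4) = 0.5625; P(data | jar B) = (4/10)(4/10) = 0.16; P(data | jar C) = (5/10)(5/10) = 0.25; P(data | jar D) = (5/9)(5/9) = 0.30864.
Multiplying each by its prior: 1/4 · 0.5625 = 0.14062, 1/4 · 0.16 = 0.04, 1/4 · 0.25 = 0.0625, 1/4 · 0.30864 = 0.07716; with total 0.32029.
Normalising, the posterior is P(jar A | data) = 0.43906, P(jar B | data) = 0.12489, P(jar C | data) = 0.19514, P(jar D | data) = 0.24091.
Averaging over the posterior, P(orange next | data) = (3/4)(0.43906) + (2/5)(0.12489) + (1/2)(0.19514) + (5/9)(0.24091) = 0.61066.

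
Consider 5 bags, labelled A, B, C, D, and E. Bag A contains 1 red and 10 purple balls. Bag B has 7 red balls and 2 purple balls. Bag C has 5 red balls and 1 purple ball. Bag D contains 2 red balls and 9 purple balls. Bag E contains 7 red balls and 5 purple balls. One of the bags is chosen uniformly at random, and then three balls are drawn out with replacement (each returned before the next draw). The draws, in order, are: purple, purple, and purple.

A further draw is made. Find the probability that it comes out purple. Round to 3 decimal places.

Compute the likelihood of the observed sequence for each case: P(data | bag A) = (10/11)(10/11)(10/11) = 0.75131; P(data | bag B) = (2/9)(2/9)(2/9) = 0.010974; P(data | bag C) = (1/6)(1/6)(1/6) = 0.0046296; P(data | bag D) = (9/11)(9/11)(9/11) = 0.54771; P(data | bag E) = (5/12)(5/12)(5/12) = 0.072338.
Multiplying each by its prior: 1/5 · 0.75131 = 0.15026, 1/5 · 0.010974 = 0.0021948, 1/5 · 0.0046296 = 0.00092593, 1/5 · 0.54771 = 0.10954, 1/5 · 0.072338 = 0.014468; summing to 0.27739.
The posterior is then P(bag A | data) = 0.5417, P(bag B | data) = 0.0079122, P(bag C | data) = 0.003338, P(bag D | data) = 0.3949, P(bag E | data) = 0.052156.
The predictive probability is P(purple next | data) = (10/11)(0.5417) + (2/9)(0.0079122) + (1/6)(0.003338) + (9/11)(0.3949) + (5/12)(0.052156) = 0.8396.

0.840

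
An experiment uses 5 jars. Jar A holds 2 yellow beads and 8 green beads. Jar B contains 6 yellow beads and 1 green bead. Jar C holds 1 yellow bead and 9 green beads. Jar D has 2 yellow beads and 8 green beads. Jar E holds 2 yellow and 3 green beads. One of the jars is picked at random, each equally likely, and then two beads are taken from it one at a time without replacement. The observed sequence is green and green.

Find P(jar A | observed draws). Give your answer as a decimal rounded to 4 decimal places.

0.2654

The likelihood of the observed sequence under each hypothesis: P(data | jar A) = (8/10)(7/9) = 28/45; P(data | jar B) = (1/7)(0/6) = 0; P(data | jar C) = (9/10)(8/9) = 4/5; P(data | jar D) = (8/10)(7/9) = 28/45; P(data | jar E) = (3/5)(2/4) = 3/10.
The prior-weighted likelihoods are 1/5 · 28/45 = 28/225, 1/5 · 0 = 0, 1/5 · 4/5 = 4/25, 1/5 · 28/45 = 28/225, 1/5 · 3/10 = 3/50; summing to 211/450.
By Bayes' rule, P(jar A | data) = (28/225) / (211/450) = 56/211.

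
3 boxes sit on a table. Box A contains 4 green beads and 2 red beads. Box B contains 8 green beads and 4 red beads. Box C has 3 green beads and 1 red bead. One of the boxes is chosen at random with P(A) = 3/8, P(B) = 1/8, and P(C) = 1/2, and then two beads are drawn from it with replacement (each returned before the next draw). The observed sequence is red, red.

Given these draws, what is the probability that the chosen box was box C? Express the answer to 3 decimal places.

0.360

For each hypothesis, P(data | H) works out to: P(data | box A) = (2/6)(2/6) = 1/9; P(data | box B) = (4/12)(4/12) = 1/9; P(data | box C) = (1/4)(1/4) = 1/16.
Weighting by the prior gives 3/8 · 1/9 = 1/24, 1/8 · 1/9 = 1/72, 1/2 · 1/16 = 1/32; with total 25/288.
Therefore the posterior P(box C | data) = (1/32) / (25/288) = 9/25.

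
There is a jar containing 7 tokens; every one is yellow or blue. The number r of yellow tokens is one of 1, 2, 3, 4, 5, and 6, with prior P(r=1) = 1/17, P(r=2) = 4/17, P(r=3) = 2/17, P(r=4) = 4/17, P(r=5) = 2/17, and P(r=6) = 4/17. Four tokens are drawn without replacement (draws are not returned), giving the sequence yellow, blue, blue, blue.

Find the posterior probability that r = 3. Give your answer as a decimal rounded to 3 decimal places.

Under each hypothesis, the probability of the observed sequence is: P(data | r = 1) = (1/7)(6/6)(5/5)(4/4) = 1/7; P(data | r = 2) = (2/7)(5/6)(4/5)(3/4) = 1/7; P(data | r = 3) = (3/7)(4/6)(3/5)(2/4) = 3/35; P(data | r = 4) = (4/7)(3/6)(2/5)(1/4) = 1/35; P(data | r = 5) = (5/7)(2/6)(1/5)(0/4) = 0; P(data | r = 6) = (6/7)(1/6)(0/5) = 0.
The prior-weighted likelihoods are 1/17 · 1/7 = 1/119, 4/17 · 1/7 = 4/119, 2/17 · 3/35 = 6/595, 4/17 · 1/35 = 4/595, 2/17 · 0 = 0, 4/17 · 0 = 0; summing to 1/17.
So P(r = 3 | data) = (6/595) / (1/17) = 6/35.

0.171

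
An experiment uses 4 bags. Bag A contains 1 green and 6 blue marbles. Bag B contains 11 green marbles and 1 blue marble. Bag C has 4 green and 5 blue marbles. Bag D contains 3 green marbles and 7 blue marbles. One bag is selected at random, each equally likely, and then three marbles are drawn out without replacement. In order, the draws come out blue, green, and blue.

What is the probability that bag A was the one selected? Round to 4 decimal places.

0.2998

Under each hypothesis, the probability of the observed sequence is: P(data | bag A) = (6/7)(1/6)(5/5) = 0.14286; P(data | bag B) = (1/12)(11/11)(0/10) = 0; P(data | bag C) = (5/9)(4/8)(4/7) = 0.15873; P(data | bag D) = (7/10)(3/9)(6/8) = 0.175.
Weighting by the prior gives 1/4 · 0.14286 = 0.035714, 1/4 · 0 = 0, 1/4 · 0.15873 = 0.039683, 1/4 · 0.175 = 0.04375; summing to 0.11915.
So P(bag A | data) = (0.035714) / (0.11915) = 0.29975.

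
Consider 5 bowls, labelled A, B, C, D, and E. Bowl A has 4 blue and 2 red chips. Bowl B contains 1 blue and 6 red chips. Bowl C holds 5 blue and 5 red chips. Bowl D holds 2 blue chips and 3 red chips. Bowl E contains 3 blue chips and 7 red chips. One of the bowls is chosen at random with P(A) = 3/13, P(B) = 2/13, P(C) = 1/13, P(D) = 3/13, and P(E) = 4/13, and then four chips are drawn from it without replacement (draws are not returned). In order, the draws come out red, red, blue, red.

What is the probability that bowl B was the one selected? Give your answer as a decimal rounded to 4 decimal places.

Compute the likelihood of the observed sequence for each case: P(data | bowl A) = (2/6)(1/5)(4/4)(0/3) = 0; P(data | bowl B) = (6/7)(5/6)(1/5)(4/4) = 0.14286; P(data | bowl C) = (5/10)(4/9)(5/8)(3/7) = 0.059524; P(data | bowl D) = (3/5)(2/4)(2/3)(1/2) = 0.1; P(data | bowl E) = (7/10)(6/9)(3/8)(5/7) = 0.125.
Multiplying each by its prior: 3/13 · 0 = 0, 2/13 · 0.14286 = 0.021978, 1/13 · 0.059524 = 0.0045788, 3/13 · 0.1 = 0.023077, 4/13 · 0.125 = 0.038462; with total 0.088095.
So P(bowl B | data) = (0.021978) / (0.088095) = 0.24948.

0.2495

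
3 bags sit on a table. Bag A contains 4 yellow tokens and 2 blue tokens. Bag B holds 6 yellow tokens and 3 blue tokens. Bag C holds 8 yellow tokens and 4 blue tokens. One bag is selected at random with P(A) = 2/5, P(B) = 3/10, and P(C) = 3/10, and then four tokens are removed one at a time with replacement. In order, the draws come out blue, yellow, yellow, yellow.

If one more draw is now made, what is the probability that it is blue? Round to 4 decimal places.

The likelihood of the observed sequence under each hypothesis: P(data | bag A) = (2/6)(4/6)(4/6)(4/6) = 8/81; P(data | bag B) = (3/9)(6/9)(6/9)(6/9) = 8/81; P(data | bag C) = (4/12)(8/12)(8/12)(8/12) = 8/81.
Multiplying each by its prior: 2/5 · 8/81 = 16/405, 3/10 · 8/81 = 4/135, 3/10 · 8/81 = 4/135; with total 8/81.
The posterior is then P(bag A | data) = 2/5, P(bag B | data) = 3/10, P(bag C | data) = 3/10.
Averaging over the posterior, P(blue next | data) = (1/3)(2/5) + (1/3)(3/10) + (1/3)(3/10) = 1/3.

0.3333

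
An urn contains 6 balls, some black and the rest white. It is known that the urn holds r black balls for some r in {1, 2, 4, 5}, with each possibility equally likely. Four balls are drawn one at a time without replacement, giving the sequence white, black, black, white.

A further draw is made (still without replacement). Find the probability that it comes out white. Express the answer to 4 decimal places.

Compute the likelihood of the observed sequence for each case: P(data | r = 1) = (5/6)(1/5)(0/4) = 0; P(data | r = 2) = (4/6)(2/5)(1/4)(3/3) = 1/15; P(data | r = 4) = (2/6)(4/5)(3/4)(1/3) = 1/15; P(data | r = 5) = (1/6)(5/5)(4/4)(0/3) = 0.
The prior-weighted likelihoods are 1/4 · 0 = 0, 1/4 · 1/15 = 1/60, 1/4 · 1/15 = 1/60, 1/4 · 0 = 0; these sum to 1/30.
Normalising, the posterior is P(r = 1 | data) = 0, P(r = 2 | data) = 1/2, P(r = 4 | data) = 1/2, P(r = 5 | data) = 0.
The predictive probability is P(white next | data) = (1)(1/2) + (0)(1/2) = 1/2.

0.5000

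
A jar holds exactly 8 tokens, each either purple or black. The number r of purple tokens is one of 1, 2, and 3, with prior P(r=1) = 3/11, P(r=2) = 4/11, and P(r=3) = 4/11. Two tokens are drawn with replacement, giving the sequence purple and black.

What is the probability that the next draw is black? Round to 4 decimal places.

Under each hypothesis, the probability of the observed sequence is: P(data | r = 1) = (1/8)(7/8) = 7/64; P(data | r = 2) = (2/8)(6/8) = 3/16; P(data | r = 3) = (3/8)(5/8) = 15/64.
Weighting by the prior gives 3/11 · 7/64 = 21/704, 4/11 · 3/16 = 3/44, 4/11 · 15/64 = 15/176; these sum to 129/704.
Normalising, the posterior is P(r = 1 | data) = 7/43, P(r = 2 | data) = 16/43, P(r = 3 | data) = 20/43.
So P(black next | data) = Σ P(black next | H) P(H | data) = (7/8)(7/43) + (3/4)(16/43) + (5/8)(20/43) = 245/344.

0.7122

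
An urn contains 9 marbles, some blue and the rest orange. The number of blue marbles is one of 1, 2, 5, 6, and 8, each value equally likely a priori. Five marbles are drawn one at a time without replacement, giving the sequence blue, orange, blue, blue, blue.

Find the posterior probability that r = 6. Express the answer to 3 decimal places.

Under each hypothesis, the probability of the observed sequence is: P(data | r = 1) = (1/9)(8/8)(0/7) = 0; P(data | r = 2) = (2/9)(7/8)(1/7)(0/6) = 0; P(data | r = 5) = (5/9)(4/8)(4/7)(3/6)(2/5) = 2/63; P(data | r = 6) = (6/9)(3/8)(5/7)(4/6)(3/5) = 1/14; P(data | r = 8) = (8/9)(1/8)(7/7)(6/6)(5/5) = 1/9.
The prior-weighted likelihoods are 1/5 · 0 = 0, 1/5 · 0 = 0, 1/5 · 2/63 = 2/315, 1/5 · 1/14 = 1/70, 1/5 · 1/9 = 1/45; with total 3/70.
Hence P(r = 6 | data) = (1/70) / (3/70) = 1/3.

0.333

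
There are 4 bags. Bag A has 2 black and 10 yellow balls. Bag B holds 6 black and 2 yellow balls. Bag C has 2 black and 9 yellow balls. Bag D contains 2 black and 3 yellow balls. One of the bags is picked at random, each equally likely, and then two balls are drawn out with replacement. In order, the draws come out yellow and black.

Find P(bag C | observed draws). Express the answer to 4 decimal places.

Under each hypothesis, the probability of the observed sequence is: P(data | bag A) = (10/12)(2/12) = 0.13889; P(data | bag B) = (2/8)(6/8) = 0.1875; P(data | bag C) = (9/11)(2/11) = 0.14876; P(data | bag D) = (3/5)(2/5) = 0.24.
Weighting by the prior gives 1/4 · 0.13889 = 0.034722, 1/4 · 0.1875 = 0.046875, 1/4 · 0.14876 = 0.03719, 1/4 · 0.24 = 0.06; summing to 0.17879.
Hence P(bag C | data) = (0.03719) / (0.17879) = 0.20801.

0.2080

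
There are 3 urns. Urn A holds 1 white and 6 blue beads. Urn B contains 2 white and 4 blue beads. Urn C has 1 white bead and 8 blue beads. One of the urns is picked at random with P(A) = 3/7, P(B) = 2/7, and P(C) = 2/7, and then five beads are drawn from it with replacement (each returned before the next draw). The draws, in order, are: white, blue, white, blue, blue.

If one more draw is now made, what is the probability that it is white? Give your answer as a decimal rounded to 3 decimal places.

The likelihood of the observed sequence under each hypothesis: P(data | urn A) = (1/7)(6/7)(1/7)(6/7)(6/7) = 0.012852; P(data | urn B) = (2/6)(4/6)(2/6)(4/6)(4/6) = 0.032922; P(data | urn C) = (1/9)(8/9)(1/9)(8/9)(8/9) = 0.0086708.
Multiplying each by its prior: 3/7 · 0.012852 = 0.0055079, 2/7 · 0.032922 = 0.0094062, 2/7 · 0.0086708 = 0.0024774; summing to 0.017392.
The posterior is then P(urn A | data) = 0.3167, P(urn B | data) = 0.54085, P(urn C | data) = 0.14245.
So P(white next | data) = Σ P(white next | H) P(H | data) = (1/7)(0.3167) + (1/3)(0.54085) + (1/9)(0.14245) = 0.24135.

0.241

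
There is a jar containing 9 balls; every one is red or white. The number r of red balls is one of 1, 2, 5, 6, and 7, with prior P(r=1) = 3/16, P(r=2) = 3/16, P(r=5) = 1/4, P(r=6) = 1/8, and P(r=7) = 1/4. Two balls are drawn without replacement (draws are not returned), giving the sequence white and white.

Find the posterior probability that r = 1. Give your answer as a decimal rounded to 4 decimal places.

0.4641

The likelihood of the observed sequence under each hypothesis: P(data | r = 1) = (8/9)(7/8) = 7/9; P(data | r = 2) = (7/9)(6/8) = 7/12; P(data | r = 5) = (4/9)(3/8) = 1/6; P(data | r = 6) = (3/9)(2/8) = 1/12; P(data | r = 7) = (2/9)(1/8) = 1/36.
Multiplying each by its prior: 3/16 · 7/9 = 7/48, 3/16 · 7/12 = 7/64, 1/4 · 1/6 = 1/24, 1/8 · 1/12 = 1/96, 1/4 · 1/36 = 1/144; these sum to 181/576.
Hence P(r = 1 | data) = (7/48) / (181/576) = 84/181.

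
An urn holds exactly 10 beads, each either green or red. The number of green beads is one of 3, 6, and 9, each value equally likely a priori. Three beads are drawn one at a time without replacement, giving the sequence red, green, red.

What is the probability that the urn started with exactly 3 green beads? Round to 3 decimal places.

Under each hypothesis, the probability of the observed sequence is: P(data | r = 3) = (7/10)(3/9)(6/8) = 7/40; P(data | r = 6) = (4/10)(6/9)(3/8) = 1/10; P(data | r = 9) = (1/10)(9/9)(0/8) = 0.
The prior-weighted likelihoods are 1/3 · 7/40 = 7/120, 1/3 · 1/10 = 1/30, 1/3 · 0 = 0; with total 11/120.
Therefore the posterior P(r = 3 | data) = (7/120) / (11/120) = 7/11.

0.636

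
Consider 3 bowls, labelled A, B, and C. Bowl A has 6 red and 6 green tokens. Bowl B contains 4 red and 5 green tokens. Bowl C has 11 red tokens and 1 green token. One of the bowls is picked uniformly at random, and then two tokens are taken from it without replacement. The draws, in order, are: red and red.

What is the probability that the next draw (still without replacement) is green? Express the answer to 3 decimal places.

Under each hypothesis, the probability of the observed sequence is: P(data | bowl A) = (6/12)(5/11) = 5/22; P(data | bowl B) = (4/9)(3/8) = 1/6; P(data | bowl C) = (11/12)(10/11) = 5/6.
The prior-weighted likelihoods are 1/3 · 5/22 = 5/66, 1/3 · 1/6 = 1/18, 1/3 · 5/6 = 5/18; these sum to 9/22.
Dividing through by the total gives posterior P(bowl A | data) = 0.18519, P(bowl B | data) = 0.1358, P(bowl C | data) = 0.67901.
So P(green next | data) = Σ P(green next | H) P(H | data) = (3/5)(0.18519) + (5/7)(0.1358) + (1/10)(0.67901) = 0.27601.

0.276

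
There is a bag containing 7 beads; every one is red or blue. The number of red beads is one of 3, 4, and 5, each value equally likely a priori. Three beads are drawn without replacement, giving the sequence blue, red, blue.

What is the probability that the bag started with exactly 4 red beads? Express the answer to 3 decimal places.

The likelihood of the observed sequence under each hypothesis: P(data | r = 3) = (4/7)(3/6)(3/5) = 6/35; P(data | r = 4) = (3/7)(4/6)(2/5) = 4/35; P(data | r = 5) = (2/7)(5/6)(1/5) = 1/21.
Weighting by the prior gives 1/3 · 6/35 = 2/35, 1/3 · 4/35 = 4/105, 1/3 · 1/21 = 1/63; these sum to 1/9.
So P(r = 4 | data) = (4/105) / (1/9) = 12/35.

0.343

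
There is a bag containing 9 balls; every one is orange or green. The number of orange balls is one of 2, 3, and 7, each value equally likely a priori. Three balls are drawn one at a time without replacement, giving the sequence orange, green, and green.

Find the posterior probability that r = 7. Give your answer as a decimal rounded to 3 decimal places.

Compute the likelihood of the observed sequence for each case: P(data | r = 2) = (2/9)(7/8)(6/7) = 1/6; P(data | r = 3) = (3/9)(6/8)(5/7) = 5/28; P(data | r = 7) = (7/9)(2/8)(1/7) = 1/36.
Weighting by the prior gives 1/3 · 1/6 = 1/18, 1/3 · 5/28 = 5/84, 1/3 · 1/36 = 1/108; with total 47/378.
Therefore the posterior P(r = 7 | data) = (1/108) / (47/378) = 7/94.

0.074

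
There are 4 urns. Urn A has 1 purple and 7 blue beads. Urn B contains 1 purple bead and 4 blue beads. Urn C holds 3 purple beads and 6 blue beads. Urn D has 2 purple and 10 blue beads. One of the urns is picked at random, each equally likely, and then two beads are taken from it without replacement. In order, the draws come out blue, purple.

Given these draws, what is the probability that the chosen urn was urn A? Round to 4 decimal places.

For each hypothesis, P(data | H) works out to: P(data | urn A) = (7/8)(1/7) = 0.125; P(data | urn B) = (4/5)(1/4) = 0.2; P(data | urn C) = (6/9)(3/8) = 0.25; P(data | urn D) = (10/12)(2/11) = 0.15152.
Weighting by the prior gives 1/4 · 0.125 = 0.03125, 1/4 · 0.2 = 0.05, 1/4 · 0.25 = 0.0625, 1/4 · 0.15152 = 0.037879; summing to 0.18163.
So P(urn A | data) = (0.03125) / (0.18163) = 0.17205.

0.1721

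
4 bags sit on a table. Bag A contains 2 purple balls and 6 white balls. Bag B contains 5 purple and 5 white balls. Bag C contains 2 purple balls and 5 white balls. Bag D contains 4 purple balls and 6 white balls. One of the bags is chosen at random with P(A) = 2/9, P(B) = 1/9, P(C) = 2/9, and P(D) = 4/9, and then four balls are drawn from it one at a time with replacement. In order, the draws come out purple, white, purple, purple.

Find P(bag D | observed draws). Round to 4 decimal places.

Under each hypothesis, the probability of the observed sequence is: P(data | bag A) = (2/8)(6/8)(2/8)(2/8) = 0.011719; P(data | bag B) = (5/10)(5/10)(5/10)(5/10) = 0.0625; P(data | bag C) = (2/7)(5/7)(2/7)(2/7) = 0.01666; P(data | bag D) = (4/10)(6/10)(4/10)(4/10) = 0.0384.
Weighting by the prior gives 2/9 · 0.011719 = 0.0026042, 1/9 · 0.0625 = 0.0069444, 2/9 · 0.01666 = 0.0037022, 4/9 · 0.0384 = 0.017067; summing to 0.030317.
So P(bag D | data) = (0.017067) / (0.030317) = 0.56293.

0.5629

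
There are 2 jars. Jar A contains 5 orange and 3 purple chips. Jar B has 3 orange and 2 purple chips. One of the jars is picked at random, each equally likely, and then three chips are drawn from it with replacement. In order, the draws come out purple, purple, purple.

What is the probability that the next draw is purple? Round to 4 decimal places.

0.3887

The likelihood of the observed sequence under each hypothesis: P(data | jar A) = (3/8)(3/8)(3/8) = 0.052734; P(data | jar B) = (2/5)(2/5)(2/5) = 0.064.
Weighting by the prior gives 1/2 · 0.052734 = 0.026367, 1/2 · 0.064 = 0.032; with total 0.058367.
The posterior is then P(jar A | data) = 0.45175, P(jar B | data) = 0.54825.
The predictive probability is P(purple next | data) = (3/8)(0.45175) + (2/5)(0.54825) = 0.38871.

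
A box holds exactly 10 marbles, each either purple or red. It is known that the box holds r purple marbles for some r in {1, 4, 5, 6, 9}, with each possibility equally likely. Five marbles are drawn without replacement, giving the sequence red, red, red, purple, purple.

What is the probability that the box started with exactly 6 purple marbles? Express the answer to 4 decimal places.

0.2143

The likelihood of the observed sequence under each hypothesis: P(data | r = 1) = (9/10)(8/9)(7/8)(1/7)(0/6) = 0; P(data | r = 4) = (6/10)(5/9)(4/8)(4/7)(3/6) = 1/21; P(data | r = 5) = (5/10)(4/9)(3/8)(5/7)(4/6) = 5/126; P(data | r = 6) = (4/10)(3/9)(2/8)(6/7)(5/6) = 1/42; P(data | r = 9) = (1/10)(0/9) = 0.
Multiplying each by its prior: 1/5 · 0 = 0, 1/5 · 1/21 = 1/105, 1/5 · 5/126 = 1/126, 1/5 · 1/42 = 1/210, 1/5 · 0 = 0; these sum to 1/45.
So P(r = 6 | data) = (1/210) / (1/45) = 3/14.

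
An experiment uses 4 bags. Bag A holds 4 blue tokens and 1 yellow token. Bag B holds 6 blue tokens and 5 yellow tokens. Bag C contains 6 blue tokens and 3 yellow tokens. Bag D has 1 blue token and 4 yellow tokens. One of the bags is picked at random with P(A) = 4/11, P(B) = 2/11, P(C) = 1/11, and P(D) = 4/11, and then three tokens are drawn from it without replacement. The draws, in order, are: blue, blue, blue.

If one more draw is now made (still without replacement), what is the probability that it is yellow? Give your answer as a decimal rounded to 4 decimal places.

The likelihood of the observed sequence under each hypothesis: P(data | bag A) = (4/5)(3/4)(2/3) = 0.4; P(data | bag B) = (6/11)(5/10)(4/9) = 0.12121; P(data | bag C) = (6/9)(5/8)(4/7) = 0.2381; P(data | bag D) = (1/5)(0/4) = 0.
Weighting by the prior gives 4/11 · 0.4 = 0.14545, 2/11 · 0.12121 = 0.022039, 1/11 · 0.2381 = 0.021645, 4/11 · 0 = 0; these sum to 0.18914.
The posterior is then P(bag A | data) = 0.76904, P(bag B | data) = 0.11652, P(bag C | data) = 0.11444, P(bag D | data) = 0.
So P(yellow next | data) = Σ P(yellow next | H) P(H | data) = (1/2)(0.76904) + (5/8)(0.11652) + (1/2)(0.11444) = 0.51457.

0.5146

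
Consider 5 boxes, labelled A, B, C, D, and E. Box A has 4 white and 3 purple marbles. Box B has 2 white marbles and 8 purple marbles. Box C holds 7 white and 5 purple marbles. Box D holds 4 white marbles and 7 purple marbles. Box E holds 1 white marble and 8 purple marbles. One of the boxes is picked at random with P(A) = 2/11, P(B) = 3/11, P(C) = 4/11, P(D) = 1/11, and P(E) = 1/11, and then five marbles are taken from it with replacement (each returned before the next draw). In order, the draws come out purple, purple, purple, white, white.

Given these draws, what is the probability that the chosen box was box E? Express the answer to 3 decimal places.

The likelihood of the observed sequence under each hypothesis: P(data | box A) = (3/7)(3/7)(3/7)(4/7)(4/7) = 0.025704; P(data | box B) = (8/10)(8/10)(8/10)(2/10)(2/10) = 0.02048; P(data | box C) = (5/12)(5/12)(5/12)(7/12)(7/12) = 0.024615; P(data | box D) = (7/11)(7/11)(7/11)(4/11)(4/11) = 0.034076; P(data | box E) = (8/9)(8/9)(8/9)(1/9)(1/9) = 0.0086708.
Weighting by the prior gives 2/11 · 0.025704 = 0.0046734, 3/11 · 0.02048 = 0.0055855, 4/11 · 0.024615 = 0.0089509, 1/11 · 0.034076 = 0.0030978, 1/11 · 0.0086708 = 0.00078825; these sum to 0.023096.
Therefore the posterior P(box E | data) = (0.00078825) / (0.023096) = 0.03413.

0.034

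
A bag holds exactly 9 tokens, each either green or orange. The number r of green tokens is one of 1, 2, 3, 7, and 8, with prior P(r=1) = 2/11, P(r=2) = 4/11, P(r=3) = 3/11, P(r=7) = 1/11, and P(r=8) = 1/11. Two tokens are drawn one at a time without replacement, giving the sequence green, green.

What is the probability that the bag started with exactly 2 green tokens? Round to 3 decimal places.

0.065

For each hypothesis, P(data | H) works out to: P(data | r = 1) = (1/9)(0/8) = 0; P(data | r = 2) = (2/9)(1/8) = 1/36; P(data | r = 3) = (3/9)(2/8) = 1/12; P(data | r = 7) = (7/9)(6/8) = 7/12; P(data | r = 8) = (8/9)(7/8) = 7/9.
Weighting by the prior gives 2/11 · 0 = 0, 4/11 · 1/36 = 1/99, 3/11 · 1/12 = 1/44, 1/11 · 7/12 = 7/132, 1/11 · 7/9 = 7/99; these sum to 31/198.
By Bayes' rule, P(r = 2 | data) = (1/99) / (31/198) = 2/31.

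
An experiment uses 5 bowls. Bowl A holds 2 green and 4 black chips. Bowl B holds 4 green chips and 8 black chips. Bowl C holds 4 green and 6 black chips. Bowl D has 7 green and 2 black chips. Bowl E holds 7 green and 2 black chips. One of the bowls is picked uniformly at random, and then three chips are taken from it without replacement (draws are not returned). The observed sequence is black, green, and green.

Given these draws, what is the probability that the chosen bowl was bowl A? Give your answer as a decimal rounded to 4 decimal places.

Compute the likelihood of the observed sequence for each case: P(data | bowl A) = (4/6)(2/5)(1/4) = 1/15; P(data | bowl B) = (8/12)(4/11)(3/10) = 4/55; P(data | bowl C) = (6/10)(4/9)(3/8) = 1/10; P(data | bowl D) = (2/9)(7/8)(6/7) = 1/6; P(data | bowl E) = (2/9)(7/8)(6/7) = 1/6.
Multiplying each by its prior: 1/5 · 1/15 = 1/75, 1/5 · 4/55 = 4/275, 1/5 · 1/10 = 1/50, 1/5 · 1/6 = 1/30, 1/5 · 1/6 = 1/30; these sum to 63/550.
So P(bowl A | data) = (1/75) / (63/550) = 22/189.

0.1164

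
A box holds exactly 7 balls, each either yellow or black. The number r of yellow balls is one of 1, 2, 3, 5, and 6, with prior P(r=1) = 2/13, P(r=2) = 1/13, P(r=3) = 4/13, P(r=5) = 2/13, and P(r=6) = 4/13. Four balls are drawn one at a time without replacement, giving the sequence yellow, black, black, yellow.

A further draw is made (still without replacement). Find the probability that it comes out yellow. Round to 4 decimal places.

0.4314

Compute the likelihood of the observed sequence for each case: P(data | r = 1) = (1/7)(6/6)(5/5)(0/4) = 0; P(data | r = 2) = (2/7)(5/6)(4/5)(1/4) = 1/21; P(data | r = 3) = (3/7)(4/6)(3/5)(2/4) = 3/35; P(data | r = 5) = (5/7)(2/6)(1/5)(4/4) = 1/21; P(data | r = 6) = (6/7)(1/6)(0/5) = 0.
Multiplying each by its prior: 2/13 · 0 = 0, 1/13 · 1/21 = 1/273, 4/13 · 3/35 = 12/455, 2/13 · 1/21 = 2/273, 4/13 · 0 = 0; with total 17/455.
Dividing through by the total gives posterior P(r = 1 | data) = 0, P(r = 2 | data) = 5/51, P(r = 3 | data) = 12/17, P(r = 5 | data) = 10/51, P(r = 6 | data) = 0.
The predictive probability is P(yellow next | data) = (0)(5/51) + (1/3)(12/17) + (1)(10/51) = 22/51.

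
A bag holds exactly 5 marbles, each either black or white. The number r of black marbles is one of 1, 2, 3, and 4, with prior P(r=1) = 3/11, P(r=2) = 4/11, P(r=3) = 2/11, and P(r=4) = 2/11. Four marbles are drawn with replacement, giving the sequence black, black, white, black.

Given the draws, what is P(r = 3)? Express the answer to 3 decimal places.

0.314

Compute the likelihood of the observed sequence for each case: P(data | r = 1) = (1/5)(1/5)(4/5)(1/5) = 0.0064; P(data | r = 2) = (2/5)(2/5)(3/5)(2/5) = 0.0384; P(data | r = 3) = (3/5)(3/5)(2/5)(3/5) = 0.0864; P(data | r = 4) = (4/5)(4/5)(1/5)(4/5) = 0.1024.
Multiplying each by its prior: 3/11 · 0.0064 = 0.0017455, 4/11 · 0.0384 = 0.013964, 2/11 · 0.0864 = 0.015709, 2/11 · 0.1024 = 0.018618; these sum to 0.050036.
Hence P(r = 3 | data) = (0.015709) / (0.050036) = 0.31395.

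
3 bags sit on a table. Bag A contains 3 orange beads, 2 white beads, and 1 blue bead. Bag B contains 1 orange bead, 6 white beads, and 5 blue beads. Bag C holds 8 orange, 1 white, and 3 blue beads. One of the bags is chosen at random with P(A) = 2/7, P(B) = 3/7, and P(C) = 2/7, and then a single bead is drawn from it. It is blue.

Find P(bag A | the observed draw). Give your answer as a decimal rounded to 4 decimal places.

0.1600

For each hypothesis, P(data | H) works out to: P(data | bag A) = (1/6) = 1/6; P(data | bag B) = (5/12) = 5/12; P(data | bag C) = (3/12) = 1/4.
The prior-weighted likelihoods are 2/7 · 1/6 = 1/21, 3/7 · 5/12 = 5/28, 2/7 · 1/4 = 1/14; summing to 25/84.
Therefore the posterior P(bag A | data) = (1/21) / (25/84) = 4/25.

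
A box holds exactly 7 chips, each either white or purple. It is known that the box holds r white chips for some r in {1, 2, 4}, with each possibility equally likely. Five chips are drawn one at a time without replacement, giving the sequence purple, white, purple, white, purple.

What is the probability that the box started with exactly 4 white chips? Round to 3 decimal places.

0.375

For each hypothesis, P(data | H) works out to: P(data | r = 1) = (6/7)(1/6)(5/5)(0/4) = 0; P(data | r = 2) = (5/7)(2/6)(4/5)(1/4)(3/3) = 1/21; P(data | r = 4) = (3/7)(4/6)(2/5)(3/4)(1/3) = 1/35.
Multiplying each by its prior: 1/3 · 0 = 0, 1/3 · 1/21 = 1/63, 1/3 · 1/35 = 1/105; summing to 8/315.
By Bayes' rule, P(r = 4 | data) = (1/105) / (8/315) = 3/8.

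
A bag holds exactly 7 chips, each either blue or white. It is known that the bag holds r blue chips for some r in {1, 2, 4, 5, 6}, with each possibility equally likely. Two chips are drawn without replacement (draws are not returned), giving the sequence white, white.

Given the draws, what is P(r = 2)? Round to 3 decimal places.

0.345

For each hypothesis, P(data | H) works out to: P(data | r = 1) = (6/7)(5/6) = 5/7; P(data | r = 2) = (5/7)(4/6) = 10/21; P(data | r = 4) = (3/7)(2/6) = 1/7; P(data | r = 5) = (2/7)(1/6) = 1/21; P(data | r = 6) = (1/7)(0/6) = 0.
Multiplying each by its prior: 1/5 · 5/7 = 1/7, 1/5 · 10/21 = 2/21, 1/5 · 1/7 = 1/35, 1/5 · 1/21 = 1/105, 1/5 · 0 = 0; these sum to 29/105.
So P(r = 2 | data) = (2/21) / (29/105) = 10/29.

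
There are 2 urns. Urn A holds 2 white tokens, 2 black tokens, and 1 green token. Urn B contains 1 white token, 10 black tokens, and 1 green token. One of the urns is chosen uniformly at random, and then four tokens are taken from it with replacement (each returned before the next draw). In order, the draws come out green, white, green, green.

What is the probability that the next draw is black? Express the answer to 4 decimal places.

0.4064

The likelihood of the observed sequence under each hypothesis: P(data | urn A) = (1/5)(2/5)(1/5)(1/5) = 0.0032; P(data | urn B) = (1/12)(1/12)(1/12)(1/12) = 4.8225e-05.
The prior-weighted likelihoods are 1/2 · 0.0032 = 0.0016, 1/2 · 4.8225e-05 = 2.4113e-05; with total 0.0016241.
The posterior is then P(urn A | data) = 0.98515, P(urn B | data) = 0.014847.
So P(black next | data) = Σ P(black next | H) P(H | data) = (2/5)(0.98515) + (5/6)(0.014847) = 0.40643.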